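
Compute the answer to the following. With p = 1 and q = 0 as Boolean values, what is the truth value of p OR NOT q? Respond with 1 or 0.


p = 1, q = 0
Operation: p OR NOT q
Evaluate: 1 OR NOT 0 = 1

1


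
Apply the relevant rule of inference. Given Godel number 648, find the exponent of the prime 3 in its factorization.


Factorize 648 by dividing by 3 repeatedly.
Division steps: 3 divides 648 exactly 4 time(s).
Exponent of 3 = 4

4


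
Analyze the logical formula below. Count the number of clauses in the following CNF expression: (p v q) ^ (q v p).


A CNF formula is a conjunction of clauses.
Clauses are separated by ^.
Counting the conjuncts: 2 clauses.

2


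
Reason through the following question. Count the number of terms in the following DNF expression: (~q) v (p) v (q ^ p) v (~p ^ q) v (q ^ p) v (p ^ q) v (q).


A DNF formula is a disjunction of terms (conjunctions).
Terms are separated by v.
Counting the disjuncts: 7 terms.

7


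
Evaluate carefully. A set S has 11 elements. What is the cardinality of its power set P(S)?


The power set of a set with n elements has 2^n elements.
|P(S)| = 2^11 = 2048

2048


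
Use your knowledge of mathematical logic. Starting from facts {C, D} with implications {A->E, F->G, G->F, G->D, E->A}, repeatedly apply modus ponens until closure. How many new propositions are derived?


Initial facts: {C, D}
Apply modus ponens to closure:
  (no implication fires)
Final known: {C, D}
New propositions: {(none)}
Count = 0

0


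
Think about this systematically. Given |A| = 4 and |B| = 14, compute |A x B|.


The Cartesian product A x B contains all ordered pairs (a, b).
|A x B| = |A| * |B| = 4 * 14 = 56

56


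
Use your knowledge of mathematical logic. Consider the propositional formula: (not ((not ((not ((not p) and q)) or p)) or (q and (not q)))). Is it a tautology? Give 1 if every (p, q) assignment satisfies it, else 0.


Check all 4 assignments:
p=0, q=0: 1
p=0, q=1: 0
p=1, q=0: 1
p=1, q=1: 1
Satisfying count = 3/4.
Tautology iff count = 4: no.

0


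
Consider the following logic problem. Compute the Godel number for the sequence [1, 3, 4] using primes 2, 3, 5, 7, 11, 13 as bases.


Encode each element as an exponent of the corresponding prime:
  2^1 = 2
  3^3 = 27
  5^4 = 625
Product = 2 * 27 * 625 = 33750

33750


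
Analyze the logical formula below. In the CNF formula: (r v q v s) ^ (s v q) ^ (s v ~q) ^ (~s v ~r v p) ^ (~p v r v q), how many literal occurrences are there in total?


Counting literals in each clause:
Clause 1: 3 literal(s)
Clause 2: 2 literal(s)
Clause 3: 2 literal(s)
Clause 4: 3 literal(s)
Clause 5: 3 literal(s)
Total = 13

13


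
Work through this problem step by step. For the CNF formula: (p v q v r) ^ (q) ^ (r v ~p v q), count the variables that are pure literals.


Check each variable for pure literal status:
p: mixed (not pure)
q: pure positive
r: pure positive
Pure literal count = 2

2


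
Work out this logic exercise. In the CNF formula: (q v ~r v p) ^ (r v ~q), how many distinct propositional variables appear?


Identify each variable that appears in the formula.
Variables found: p, q, r
Count = 3

3


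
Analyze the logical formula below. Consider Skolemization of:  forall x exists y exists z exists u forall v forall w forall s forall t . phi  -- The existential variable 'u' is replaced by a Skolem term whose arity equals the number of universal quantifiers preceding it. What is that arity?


Quantifier prefix: forall x exists y exists z exists u forall v forall w forall s forall t
'u' is existentially quantified at position 4.
Universal variables preceding it: x
Skolem function arity = 1

1


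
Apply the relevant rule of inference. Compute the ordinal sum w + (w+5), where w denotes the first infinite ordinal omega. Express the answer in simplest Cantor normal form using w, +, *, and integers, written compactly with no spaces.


Compute w + (w+5).
Ordinal + is associative but NOT commutative; for finite n>0, n + w = w but w + n stays w+n.
w + (w+5) = (w+w) + 5 = w*2+5.
Result = w*2+5

w*2+5


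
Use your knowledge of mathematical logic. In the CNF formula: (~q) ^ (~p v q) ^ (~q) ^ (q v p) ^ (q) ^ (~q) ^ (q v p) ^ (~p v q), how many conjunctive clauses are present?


A CNF formula is a conjunction of clauses.
Clauses are separated by ^.
Counting the conjuncts: 8 clauses.

8


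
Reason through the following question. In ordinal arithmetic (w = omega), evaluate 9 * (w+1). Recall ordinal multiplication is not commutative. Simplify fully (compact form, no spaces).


Compute 9 * (w+1).
Ordinal * is associative and left-distributive over +, but NOT commutative; for finite n>1, n*w = w but w*n stays w*n.
By left-distributivity: 9 * (w+1) = 9*w + 9*1 = w + 9 = w+9.
Result = w+9

w+9


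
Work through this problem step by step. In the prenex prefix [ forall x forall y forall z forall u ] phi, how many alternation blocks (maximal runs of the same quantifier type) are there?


Quantifier-type sequence: A A A A  (A=forall, E=exists)
Group into maximal same-type runs:
  Ax4
Number of blocks = 1

1


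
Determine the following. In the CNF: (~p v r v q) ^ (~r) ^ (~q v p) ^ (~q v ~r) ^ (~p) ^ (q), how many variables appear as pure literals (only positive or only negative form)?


Check each variable for pure literal status:
p: mixed (not pure)
q: mixed (not pure)
r: mixed (not pure)
Pure literal count = 0

0


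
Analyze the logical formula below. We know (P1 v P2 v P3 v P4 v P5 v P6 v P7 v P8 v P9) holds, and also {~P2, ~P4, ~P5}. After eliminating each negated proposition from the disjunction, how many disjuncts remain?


Original disjuncts (9): P1, P2, P3, P4, P5, P6, P7, P8, P9
Negated (eliminate): ~P2, ~P4, ~P5
Remaining disjuncts: P1, P3, P6, P7, P8, P9
Count = 9 - 3 = 6

6


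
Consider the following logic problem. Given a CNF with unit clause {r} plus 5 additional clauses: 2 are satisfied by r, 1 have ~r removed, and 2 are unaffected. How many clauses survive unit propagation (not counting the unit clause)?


Satisfied (removed): 2
Shortened (remain): 1
Unchanged (remain): 2
Remaining = 1 + 2 = 3

3


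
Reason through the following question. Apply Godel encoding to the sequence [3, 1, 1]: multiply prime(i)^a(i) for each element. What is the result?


Encode each element as an exponent of the corresponding prime:
  2^3 = 8
  3^1 = 3
  5^1 = 5
Product = 8 * 3 * 5 = 120

120


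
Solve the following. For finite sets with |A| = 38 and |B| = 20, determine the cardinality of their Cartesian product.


The Cartesian product A x B contains all ordered pairs (a, b).
|A x B| = |A| * |B| = 38 * 20 = 760

760


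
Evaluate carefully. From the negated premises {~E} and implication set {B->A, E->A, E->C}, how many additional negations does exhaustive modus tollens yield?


Initial negated facts: {~E}
Apply modus tollens to closure:
  (no implication fires)
Final negated: {~E}
New negations: {(none)}
Count = 0

0


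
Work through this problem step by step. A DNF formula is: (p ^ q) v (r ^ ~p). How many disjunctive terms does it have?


A DNF formula is a disjunction of terms (conjunctions).
Terms are separated by v.
Counting the disjuncts: 2 terms.

2


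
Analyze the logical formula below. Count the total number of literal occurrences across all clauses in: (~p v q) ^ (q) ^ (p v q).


Counting literals in each clause:
Clause 1: 2 literal(s)
Clause 2: 1 literal(s)
Clause 3: 2 literal(s)
Total = 5

5


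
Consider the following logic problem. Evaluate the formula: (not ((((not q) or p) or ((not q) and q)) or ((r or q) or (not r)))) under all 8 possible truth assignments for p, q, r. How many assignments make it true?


Check all 8 assignments:
p=0, q=0, r=0: 0
p=0, q=0, r=1: 0
p=0, q=1, r=0: 0
p=0, q=1, r=1: 0
p=1, q=0, r=0: 0
p=1, q=0, r=1: 0
p=1, q=1, r=0: 0
p=1, q=1, r=1: 0
Count of True = 0

0


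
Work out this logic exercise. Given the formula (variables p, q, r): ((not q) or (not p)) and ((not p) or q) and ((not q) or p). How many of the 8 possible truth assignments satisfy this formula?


Evaluate all 8 assignments for p, q, r:
p=0, q=0, r=0: 1
p=0, q=0, r=1: 1
p=0, q=1, r=0: 0
p=0, q=1, r=1: 0
p=1, q=0, r=0: 0
p=1, q=0, r=1: 0
p=1, q=1, r=0: 0
p=1, q=1, r=1: 0
Satisfying count = 2

2


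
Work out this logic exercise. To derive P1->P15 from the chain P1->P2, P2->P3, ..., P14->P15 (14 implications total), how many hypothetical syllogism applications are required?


With 14 implications in a chain connecting 15 propositions:
P1->P2, P2->P3, ..., P14->P15
Steps needed = (number of implications) - 1 = 14 - 1 = 13

13


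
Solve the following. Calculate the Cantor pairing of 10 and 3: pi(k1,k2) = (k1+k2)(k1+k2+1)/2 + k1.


k1 + k2 = 13
(k1+k2)(k1+k2+1)/2 = 13 * 14 / 2 = 91
pi = 91 + 10 = 101

101


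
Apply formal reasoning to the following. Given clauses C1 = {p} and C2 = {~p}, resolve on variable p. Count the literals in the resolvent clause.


Remove p from C1 and ~p from C2.
C1 remainder: {}
C2 remainder: {}
Union (resolvent): {} (empty clause)
Resolvent has 0 literal(s).

0


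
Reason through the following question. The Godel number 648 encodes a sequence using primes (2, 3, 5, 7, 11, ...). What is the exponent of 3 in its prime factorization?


Factorize 648 by dividing by 3 repeatedly.
Division steps: 3 divides 648 exactly 4 time(s).
Exponent of 3 = 4

4


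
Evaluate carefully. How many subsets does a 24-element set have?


The power set of a set with n elements has 2^n elements.
|P(S)| = 2^24 = 16777216

16777216


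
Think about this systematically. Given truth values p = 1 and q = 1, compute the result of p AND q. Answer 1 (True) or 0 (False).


p = 1, q = 1
Operation: p AND q
Evaluate: 1 AND 1 = 1

1


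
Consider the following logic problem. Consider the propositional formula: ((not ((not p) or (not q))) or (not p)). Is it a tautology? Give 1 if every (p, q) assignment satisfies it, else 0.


Check all 4 assignments:
p=0, q=0: 1
p=0, q=1: 1
p=1, q=0: 0
p=1, q=1: 1
Satisfying count = 3/4.
Tautology iff count = 4: no.

0


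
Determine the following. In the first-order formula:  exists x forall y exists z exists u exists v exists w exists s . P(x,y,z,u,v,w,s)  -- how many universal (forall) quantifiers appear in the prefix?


Quantifier prefix: exists x forall y exists z exists u exists v exists w exists s
Mark each quantifier type:
  E U E E E E E
Universal count = 1, Existential count = 6
Asked for universal (forall) quantifiers: 1

1


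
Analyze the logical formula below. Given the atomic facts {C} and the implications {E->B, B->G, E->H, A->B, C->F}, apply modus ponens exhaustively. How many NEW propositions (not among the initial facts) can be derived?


Initial facts: {C}
Apply modus ponens to closure:
  C and C->F  =>  F
Final known: {C, F}
New propositions: {F}
Count = 1

1


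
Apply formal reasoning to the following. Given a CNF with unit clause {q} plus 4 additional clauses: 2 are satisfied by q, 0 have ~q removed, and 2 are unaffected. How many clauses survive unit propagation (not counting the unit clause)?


Satisfied (removed): 2
Shortened (remain): 0
Unchanged (remain): 2
Remaining = 0 + 2 = 2

2


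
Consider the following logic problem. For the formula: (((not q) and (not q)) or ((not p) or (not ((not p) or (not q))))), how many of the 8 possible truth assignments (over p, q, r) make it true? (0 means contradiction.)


Check all 8 assignments:
p=0, q=0, r=0: 1
p=0, q=0, r=1: 1
p=0, q=1, r=0: 1
p=0, q=1, r=1: 1
p=1, q=0, r=0: 1
p=1, q=0, r=1: 1
p=1, q=1, r=0: 1
p=1, q=1, r=1: 1
Count of True = 8

8


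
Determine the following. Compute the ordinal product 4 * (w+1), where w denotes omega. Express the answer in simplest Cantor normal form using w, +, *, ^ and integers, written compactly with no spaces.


Compute 4 * (w+1).
Ordinal * is associative and left-distributive over +, but NOT commutative; for finite n>1, n*w = w but w*n stays w*n.
By left-distributivity: 4 * (w+1) = 4*w + 4*1 = w + 4 = w+4.
Result = w+4

w+4


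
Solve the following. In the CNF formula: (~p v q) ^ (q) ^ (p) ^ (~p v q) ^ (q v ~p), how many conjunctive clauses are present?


A CNF formula is a conjunction of clauses.
Clauses are separated by ^.
Counting the conjuncts: 5 clauses.

5


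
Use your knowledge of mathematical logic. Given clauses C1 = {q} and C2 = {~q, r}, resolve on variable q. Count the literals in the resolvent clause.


Remove q from C1 and ~q from C2.
C1 remainder: {}
C2 remainder: {r}
Union (resolvent): {r}
Resolvent has 1 literal(s).

1


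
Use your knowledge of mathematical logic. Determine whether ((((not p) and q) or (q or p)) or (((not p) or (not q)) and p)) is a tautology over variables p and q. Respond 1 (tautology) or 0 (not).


Check all 4 assignments:
p=0, q=0: 0
p=0, q=1: 1
p=1, q=0: 1
p=1, q=1: 1
Satisfying count = 3/4.
Tautology iff count = 4: no.

0


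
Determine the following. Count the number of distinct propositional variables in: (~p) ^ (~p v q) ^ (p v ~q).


Identify each variable that appears in the formula.
Variables found: p, q
Count = 2

2


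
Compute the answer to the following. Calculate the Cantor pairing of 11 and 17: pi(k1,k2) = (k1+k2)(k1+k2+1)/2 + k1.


k1 + k2 = 28
(k1+k2)(k1+k2+1)/2 = 28 * 29 / 2 = 406
pi = 406 + 11 = 417

417


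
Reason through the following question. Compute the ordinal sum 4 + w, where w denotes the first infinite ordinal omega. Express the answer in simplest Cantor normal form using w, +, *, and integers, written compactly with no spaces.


Compute 4 + w.
Ordinal + is associative but NOT commutative; for finite n>0, n + w = w but w + n stays w+n.
Any finite left addend is absorbed by w on the right: 4 + w = w.
Result = w

w


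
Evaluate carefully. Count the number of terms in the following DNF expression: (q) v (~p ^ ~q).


A DNF formula is a disjunction of terms (conjunctions).
Terms are separated by v.
Counting the disjuncts: 2 terms.

2


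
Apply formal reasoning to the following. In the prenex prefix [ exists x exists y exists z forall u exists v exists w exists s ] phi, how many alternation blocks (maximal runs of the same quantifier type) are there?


Quantifier-type sequence: E E E A E E E  (A=forall, E=exists)
Group into maximal same-type runs:
  Ex3 | Ax1 | Ex3
Number of blocks = 3

3


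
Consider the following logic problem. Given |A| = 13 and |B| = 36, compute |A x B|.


The Cartesian product A x B contains all ordered pairs (a, b).
|A x B| = |A| * |B| = 13 * 36 = 468

468


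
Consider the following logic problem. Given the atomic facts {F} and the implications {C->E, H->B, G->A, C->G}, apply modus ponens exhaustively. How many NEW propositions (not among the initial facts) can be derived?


Initial facts: {F}
Apply modus ponens to closure:
  (no implication fires)
Final known: {F}
New propositions: {(none)}
Count = 0

0


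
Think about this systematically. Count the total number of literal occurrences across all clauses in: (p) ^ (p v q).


Counting literals in each clause:
Clause 1: 1 literal(s)
Clause 2: 2 literal(s)
Total = 3

3


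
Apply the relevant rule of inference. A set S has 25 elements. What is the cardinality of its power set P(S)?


The power set of a set with n elements has 2^n elements.
|P(S)| = 2^25 = 33554432

33554432


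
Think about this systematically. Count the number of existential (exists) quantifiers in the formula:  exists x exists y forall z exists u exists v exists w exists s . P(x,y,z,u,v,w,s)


Quantifier prefix: exists x exists y forall z exists u exists v exists w exists s
Mark each quantifier type:
  E E U E E E E
Universal count = 1, Existential count = 6
Asked for existential (exists) quantifiers: 6

6


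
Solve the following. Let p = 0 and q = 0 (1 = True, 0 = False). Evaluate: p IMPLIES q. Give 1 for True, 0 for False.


p = 0, q = 0
Operation: p IMPLIES q
Evaluate: 0 IMPLIES 0 = 1

1


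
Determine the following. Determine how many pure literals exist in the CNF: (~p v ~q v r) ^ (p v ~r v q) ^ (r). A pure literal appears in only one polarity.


Check each variable for pure literal status:
p: mixed (not pure)
q: mixed (not pure)
r: mixed (not pure)
Pure literal count = 0

0


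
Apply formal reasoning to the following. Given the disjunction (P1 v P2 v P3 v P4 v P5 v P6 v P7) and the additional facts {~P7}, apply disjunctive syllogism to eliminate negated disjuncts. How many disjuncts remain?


Original disjuncts (7): P1, P2, P3, P4, P5, P6, P7
Negated (eliminate): ~P7
Remaining disjuncts: P1, P2, P3, P4, P5, P6
Count = 7 - 1 = 6

6


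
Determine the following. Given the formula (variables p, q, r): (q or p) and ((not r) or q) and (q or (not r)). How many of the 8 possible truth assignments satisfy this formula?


Evaluate all 8 assignments for p, q, r:
p=0, q=0, r=0: 0
p=0, q=0, r=1: 0
p=0, q=1, r=0: 1
p=0, q=1, r=1: 1
p=1, q=0, r=0: 1
p=1, q=0, r=1: 0
p=1, q=1, r=0: 1
p=1, q=1, r=1: 1
Satisfying count = 5

5


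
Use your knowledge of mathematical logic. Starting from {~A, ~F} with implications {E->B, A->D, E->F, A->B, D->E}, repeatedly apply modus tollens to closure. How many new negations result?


Initial negated facts: {~A, ~F}
Apply modus tollens to closure:
  ~F and E->F  =>  ~E
  ~E and D->E  =>  ~D
Final negated: {~A, ~D, ~E, ~F}
New negations: {~D, ~E}
Count = 2

2


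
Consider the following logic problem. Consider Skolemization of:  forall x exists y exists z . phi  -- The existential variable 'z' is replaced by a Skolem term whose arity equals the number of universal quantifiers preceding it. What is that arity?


Quantifier prefix: forall x exists y exists z
'z' is existentially quantified at position 3.
Universal variables preceding it: x
Skolem function arity = 1

1


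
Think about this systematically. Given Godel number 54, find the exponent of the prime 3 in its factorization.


Factorize 54 by dividing by 3 repeatedly.
Division steps: 3 divides 54 exactly 3 time(s).
Exponent of 3 = 3

3


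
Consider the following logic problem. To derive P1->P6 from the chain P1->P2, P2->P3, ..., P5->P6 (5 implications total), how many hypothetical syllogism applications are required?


With 5 implications in a chain connecting 6 propositions:
P1->P2, P2->P3, ..., P5->P6
Steps needed = (number of implications) - 1 = 5 - 1 = 4

4


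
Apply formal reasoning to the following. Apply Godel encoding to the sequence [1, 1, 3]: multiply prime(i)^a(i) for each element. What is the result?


Encode each element as an exponent of the corresponding prime:
  2^1 = 2
  3^1 = 3
  5^3 = 125
Product = 2 * 3 * 125 = 750

750


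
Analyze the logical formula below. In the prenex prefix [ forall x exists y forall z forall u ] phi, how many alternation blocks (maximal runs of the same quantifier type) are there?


Quantifier-type sequence: A E A A  (A=forall, E=exists)
Group into maximal same-type runs:
  Ax1 | Ex1 | Ax2
Number of blocks = 3

3


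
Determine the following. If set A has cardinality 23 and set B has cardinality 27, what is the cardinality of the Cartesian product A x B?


The Cartesian product A x B contains all ordered pairs (a, b).
|A x B| = |A| * |B| = 23 * 27 = 621

621


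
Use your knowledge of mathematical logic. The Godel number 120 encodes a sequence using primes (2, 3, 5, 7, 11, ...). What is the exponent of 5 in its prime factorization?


Factorize 120 by dividing by 5 repeatedly.
Division steps: 5 divides 120 exactly 1 time(s).
Exponent of 5 = 1

1


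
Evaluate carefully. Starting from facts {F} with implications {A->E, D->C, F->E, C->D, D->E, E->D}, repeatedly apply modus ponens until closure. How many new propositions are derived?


Initial facts: {F}
Apply modus ponens to closure:
  F and F->E  =>  E
  E and E->D  =>  D
  D and D->C  =>  C
Final known: {C, D, E, F}
New propositions: {C, D, E}
Count = 3

3


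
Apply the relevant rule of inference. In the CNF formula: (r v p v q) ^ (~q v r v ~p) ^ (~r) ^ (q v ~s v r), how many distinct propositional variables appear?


Identify each variable that appears in the formula.
Variables found: p, q, r, s
Count = 4

4


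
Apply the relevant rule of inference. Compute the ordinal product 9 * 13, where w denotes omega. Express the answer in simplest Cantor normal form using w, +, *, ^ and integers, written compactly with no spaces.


Compute 9 * 13.
Ordinal * is associative and left-distributive over +, but NOT commutative; for finite n>1, n*w = w but w*n stays w*n.
Both finite; ordinal * agrees with natural *: 9 * 13 = 117.
Result = 117

117


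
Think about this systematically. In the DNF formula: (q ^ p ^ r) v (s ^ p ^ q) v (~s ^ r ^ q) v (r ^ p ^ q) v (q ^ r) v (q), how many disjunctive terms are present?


A DNF formula is a disjunction of terms (conjunctions).
Terms are separated by v.
Counting the disjuncts: 6 terms.

6


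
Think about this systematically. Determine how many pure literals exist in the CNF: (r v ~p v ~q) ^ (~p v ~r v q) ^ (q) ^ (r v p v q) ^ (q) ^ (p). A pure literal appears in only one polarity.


Check each variable for pure literal status:
p: mixed (not pure)
q: mixed (not pure)
r: mixed (not pure)
Pure literal count = 0

0


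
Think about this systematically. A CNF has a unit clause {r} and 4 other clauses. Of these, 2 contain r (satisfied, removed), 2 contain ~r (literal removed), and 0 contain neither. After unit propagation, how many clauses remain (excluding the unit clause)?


Satisfied (removed): 2
Shortened (remain): 2
Unchanged (remain): 0
Remaining = 2 + 0 = 2

2


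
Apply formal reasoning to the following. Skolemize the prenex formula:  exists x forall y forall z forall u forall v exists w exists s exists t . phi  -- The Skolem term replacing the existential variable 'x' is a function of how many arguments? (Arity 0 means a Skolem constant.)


Quantifier prefix: exists x forall y forall z forall u forall v exists w exists s exists t
'x' is existentially quantified at position 1.
No universal quantifiers precede it.
Skolem function arity = 0 (a Skolem constant)

0


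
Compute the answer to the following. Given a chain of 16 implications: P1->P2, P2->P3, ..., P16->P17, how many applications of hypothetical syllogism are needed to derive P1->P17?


With 16 implications in a chain connecting 17 propositions:
P1->P2, P2->P3, ..., P16->P17
Steps needed = (number of implications) - 1 = 16 - 1 = 15

15


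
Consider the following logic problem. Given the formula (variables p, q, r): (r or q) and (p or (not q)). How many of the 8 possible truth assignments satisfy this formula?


Evaluate all 8 assignments for p, q, r:
p=0, q=0, r=0: 0
p=0, q=0, r=1: 1
p=0, q=1, r=0: 0
p=0, q=1, r=1: 0
p=1, q=0, r=0: 0
p=1, q=0, r=1: 1
p=1, q=1, r=0: 1
p=1, q=1, r=1: 1
Satisfying count = 4

4


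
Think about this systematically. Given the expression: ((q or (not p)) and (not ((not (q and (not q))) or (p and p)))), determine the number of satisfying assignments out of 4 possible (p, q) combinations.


Check all 4 assignments:
p=0, q=0: 0
p=0, q=1: 0
p=1, q=0: 0
p=1, q=1: 0
Count of True = 0

0


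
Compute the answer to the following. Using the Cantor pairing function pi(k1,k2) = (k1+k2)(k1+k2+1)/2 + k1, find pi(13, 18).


k1 + k2 = 31
(k1+k2)(k1+k2+1)/2 = 31 * 32 / 2 = 496
pi = 496 + 13 = 509

509


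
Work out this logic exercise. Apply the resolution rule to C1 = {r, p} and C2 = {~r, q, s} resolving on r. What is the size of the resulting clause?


Remove r from C1 and ~r from C2.
C1 remainder: {p}
C2 remainder: {q, s}
Union (resolvent): {p, q, s}
Resolvent has 3 literal(s).

3


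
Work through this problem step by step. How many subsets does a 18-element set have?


The power set of a set with n elements has 2^n elements.
|P(S)| = 2^18 = 262144

262144


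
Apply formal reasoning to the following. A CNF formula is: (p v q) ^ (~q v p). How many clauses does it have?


A CNF formula is a conjunction of clauses.
Clauses are separated by ^.
Counting the conjuncts: 2 clauses.

2


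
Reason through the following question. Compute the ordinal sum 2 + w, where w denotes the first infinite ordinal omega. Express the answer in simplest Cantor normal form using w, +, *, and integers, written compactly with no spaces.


Compute 2 + w.
Ordinal + is associative but NOT commutative; for finite n>0, n + w = w but w + n stays w+n.
Any finite left addend is absorbed by w on the right: 2 + w = w.
Result = w

w


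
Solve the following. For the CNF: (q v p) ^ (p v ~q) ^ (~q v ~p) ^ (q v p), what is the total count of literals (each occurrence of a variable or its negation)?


Counting literals in each clause:
Clause 1: 2 literal(s)
Clause 2: 2 literal(s)
Clause 3: 2 literal(s)
Clause 4: 2 literal(s)
Total = 8

8


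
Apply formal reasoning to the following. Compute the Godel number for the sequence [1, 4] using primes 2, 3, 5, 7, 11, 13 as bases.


Encode each element as an exponent of the corresponding prime:
  2^1 = 2
  3^4 = 81
Product = 2 * 81 = 162

162


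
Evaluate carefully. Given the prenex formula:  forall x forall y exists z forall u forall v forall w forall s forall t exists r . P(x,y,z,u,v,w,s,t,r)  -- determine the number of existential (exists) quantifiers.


Quantifier prefix: forall x forall y exists z forall u forall v forall w forall s forall t exists r
Mark each quantifier type:
  U U E U U U U U E
Universal count = 7, Existential count = 2
Asked for existential (exists) quantifiers: 2

2


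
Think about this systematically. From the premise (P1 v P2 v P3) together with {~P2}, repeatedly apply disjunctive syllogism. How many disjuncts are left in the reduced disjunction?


Original disjuncts (3): P1, P2, P3
Negated (eliminate): ~P2
Remaining disjuncts: P1, P3
Count = 3 - 1 = 2

2


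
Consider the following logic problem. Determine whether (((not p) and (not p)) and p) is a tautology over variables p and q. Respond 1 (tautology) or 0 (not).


Check all 4 assignments:
p=0, q=0: 0
p=0, q=1: 0
p=1, q=0: 0
p=1, q=1: 0
Satisfying count = 0/4.
Tautology iff count = 4: no.

0


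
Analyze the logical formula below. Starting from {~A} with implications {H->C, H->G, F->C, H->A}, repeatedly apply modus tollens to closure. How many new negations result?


Initial negated facts: {~A}
Apply modus tollens to closure:
  ~A and H->A  =>  ~H
Final negated: {~A, ~H}
New negations: {~H}
Count = 1

1


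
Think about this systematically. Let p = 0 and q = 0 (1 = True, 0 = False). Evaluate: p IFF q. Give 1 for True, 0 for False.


p = 0, q = 0
Operation: p IFF q
Evaluate: 0 IFF 0 = 1

1


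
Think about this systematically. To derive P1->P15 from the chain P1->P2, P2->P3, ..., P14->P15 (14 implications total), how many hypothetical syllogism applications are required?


With 14 implications in a chain connecting 15 propositions:
P1->P2, P2->P3, ..., P14->P15
Steps needed = (number of implications) - 1 = 14 - 1 = 13

13


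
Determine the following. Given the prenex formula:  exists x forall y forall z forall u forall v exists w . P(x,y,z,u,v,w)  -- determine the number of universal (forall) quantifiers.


Quantifier prefix: exists x forall y forall z forall u forall v exists w
Mark each quantifier type:
  E U U U U E
Universal count = 4, Existential count = 2
Asked for universal (forall) quantifiers: 4

4


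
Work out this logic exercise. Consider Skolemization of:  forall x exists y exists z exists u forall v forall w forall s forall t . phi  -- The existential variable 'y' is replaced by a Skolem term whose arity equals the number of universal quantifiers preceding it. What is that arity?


Quantifier prefix: forall x exists y exists z exists u forall v forall w forall s forall t
'y' is existentially quantified at position 2.
Universal variables preceding it: x
Skolem function arity = 1

1


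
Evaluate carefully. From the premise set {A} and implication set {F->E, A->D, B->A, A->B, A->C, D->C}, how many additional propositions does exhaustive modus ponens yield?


Initial facts: {A}
Apply modus ponens to closure:
  A and A->D  =>  D
  A and A->B  =>  B
  A and A->C  =>  C
Final known: {A, B, C, D}
New propositions: {B, C, D}
Count = 3

3


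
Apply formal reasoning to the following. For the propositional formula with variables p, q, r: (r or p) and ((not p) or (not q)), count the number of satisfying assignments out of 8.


Evaluate all 8 assignments for p, q, r:
p=0, q=0, r=0: 0
p=0, q=0, r=1: 1
p=0, q=1, r=0: 0
p=0, q=1, r=1: 1
p=1, q=0, r=0: 1
p=1, q=0, r=1: 1
p=1, q=1, r=0: 0
p=1, q=1, r=1: 0
Satisfying count = 4

4


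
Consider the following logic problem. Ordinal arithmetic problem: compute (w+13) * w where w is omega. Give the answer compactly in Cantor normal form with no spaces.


Compute (w+13) * w.
Ordinal * is associative and left-distributive over +, but NOT commutative; for finite n>1, n*w = w but w*n stays w*n.
(w+13) * w = sup{(w+13)*k : k<w} = sup{w*k+13} = w^2 (the +13 tail is absorbed in the limit).
Result = w^2

w^2


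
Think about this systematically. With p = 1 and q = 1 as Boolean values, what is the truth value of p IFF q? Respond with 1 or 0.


p = 1, q = 1
Operation: p IFF q
Evaluate: 1 IFF 1 = 1

1


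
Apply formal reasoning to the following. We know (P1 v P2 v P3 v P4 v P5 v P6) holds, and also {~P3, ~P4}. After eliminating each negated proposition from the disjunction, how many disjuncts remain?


Original disjuncts (6): P1, P2, P3, P4, P5, P6
Negated (eliminate): ~P3, ~P4
Remaining disjuncts: P1, P2, P5, P6
Count = 6 - 2 = 4

4


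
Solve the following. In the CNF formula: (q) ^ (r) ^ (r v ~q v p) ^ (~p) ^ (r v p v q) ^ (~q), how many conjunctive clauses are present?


A CNF formula is a conjunction of clauses.
Clauses are separated by ^.
Counting the conjuncts: 6 clauses.

6


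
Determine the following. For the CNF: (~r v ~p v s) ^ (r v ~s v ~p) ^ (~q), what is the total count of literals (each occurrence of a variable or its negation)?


Counting literals in each clause:
Clause 1: 3 literal(s)
Clause 2: 3 literal(s)
Clause 3: 1 literal(s)
Total = 7

7


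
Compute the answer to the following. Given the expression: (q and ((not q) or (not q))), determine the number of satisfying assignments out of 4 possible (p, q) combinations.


Check all 4 assignments:
p=0, q=0: 0
p=0, q=1: 0
p=1, q=0: 0
p=1, q=1: 0
Count of True = 0

0


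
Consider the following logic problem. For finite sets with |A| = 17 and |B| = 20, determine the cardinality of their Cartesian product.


The Cartesian product A x B contains all ordered pairs (a, b).
|A x B| = |A| * |B| = 17 * 20 = 340

340


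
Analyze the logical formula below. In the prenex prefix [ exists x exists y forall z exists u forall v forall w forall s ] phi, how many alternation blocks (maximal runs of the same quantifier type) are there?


Quantifier-type sequence: E E A E A A A  (A=forall, E=exists)
Group into maximal same-type runs:
  Ex2 | Ax1 | Ex1 | Ax3
Number of blocks = 4

4


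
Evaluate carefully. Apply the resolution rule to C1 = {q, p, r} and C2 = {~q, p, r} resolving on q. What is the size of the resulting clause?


Remove q from C1 and ~q from C2.
C1 remainder: {p, r}
C2 remainder: {p, r}
Union (resolvent): {p, r}
Resolvent has 2 literal(s).

2


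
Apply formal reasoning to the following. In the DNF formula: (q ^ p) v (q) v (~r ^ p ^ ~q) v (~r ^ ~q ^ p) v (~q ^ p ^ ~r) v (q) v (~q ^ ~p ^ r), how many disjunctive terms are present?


A DNF formula is a disjunction of terms (conjunctions).
Terms are separated by v.
Counting the disjuncts: 7 terms.

7


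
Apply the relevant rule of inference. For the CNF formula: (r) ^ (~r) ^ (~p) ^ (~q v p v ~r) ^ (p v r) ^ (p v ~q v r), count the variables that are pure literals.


Check each variable for pure literal status:
p: mixed (not pure)
q: pure negative
r: mixed (not pure)
Pure literal count = 1

1


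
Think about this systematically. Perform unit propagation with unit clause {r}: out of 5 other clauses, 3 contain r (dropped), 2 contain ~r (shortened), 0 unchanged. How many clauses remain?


Satisfied (removed): 3
Shortened (remain): 2
Unchanged (remain): 0
Remaining = 2 + 0 = 2

2


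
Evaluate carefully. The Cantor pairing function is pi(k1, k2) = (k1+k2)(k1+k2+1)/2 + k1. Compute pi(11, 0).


k1 + k2 = 11
(k1+k2)(k1+k2+1)/2 = 11 * 12 / 2 = 66
pi = 66 + 11 = 77

77


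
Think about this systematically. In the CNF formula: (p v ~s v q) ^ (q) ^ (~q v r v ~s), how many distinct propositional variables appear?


Identify each variable that appears in the formula.
Variables found: p, q, r, s
Count = 4

4


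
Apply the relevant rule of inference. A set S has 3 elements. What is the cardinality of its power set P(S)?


The power set of a set with n elements has 2^n elements.
|P(S)| = 2^3 = 8

8


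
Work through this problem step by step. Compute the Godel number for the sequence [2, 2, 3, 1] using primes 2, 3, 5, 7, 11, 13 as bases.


Encode each element as an exponent of the corresponding prime:
  2^2 = 4
  3^2 = 9
  5^3 = 125
  7^1 = 7
Product = 4 * 9 * 125 * 7 = 31500

31500


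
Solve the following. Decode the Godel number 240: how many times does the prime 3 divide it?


Factorize 240 by dividing by 3 repeatedly.
Division steps: 3 divides 240 exactly 1 time(s).
Exponent of 3 = 1

1


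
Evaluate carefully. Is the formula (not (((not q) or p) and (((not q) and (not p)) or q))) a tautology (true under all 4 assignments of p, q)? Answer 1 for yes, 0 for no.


Check all 4 assignments:
p=0, q=0: 0
p=0, q=1: 1
p=1, q=0: 1
p=1, q=1: 0
Satisfying count = 2/4.
Tautology iff count = 4: no.

0


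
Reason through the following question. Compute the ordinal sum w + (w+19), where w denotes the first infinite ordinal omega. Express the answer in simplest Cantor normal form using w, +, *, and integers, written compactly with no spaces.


Compute w + (w+19).
Ordinal + is associative but NOT commutative; for finite n>0, n + w = w but w + n stays w+n.
w + (w+19) = (w+w) + 19 = w*2+19.
Result = w*2+19

w*2+19


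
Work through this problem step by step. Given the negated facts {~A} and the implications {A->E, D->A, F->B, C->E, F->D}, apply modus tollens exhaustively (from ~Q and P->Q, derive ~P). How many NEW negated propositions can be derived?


Initial negated facts: {~A}
Apply modus tollens to closure:
  ~A and D->A  =>  ~D
  ~D and F->D  =>  ~F
Final negated: {~A, ~D, ~F}
New negations: {~D, ~F}
Count = 2

2


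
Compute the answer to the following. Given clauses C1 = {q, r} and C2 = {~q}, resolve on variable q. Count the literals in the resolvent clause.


Remove q from C1 and ~q from C2.
C1 remainder: {r}
C2 remainder: {}
Union (resolvent): {r}
Resolvent has 1 literal(s).

1


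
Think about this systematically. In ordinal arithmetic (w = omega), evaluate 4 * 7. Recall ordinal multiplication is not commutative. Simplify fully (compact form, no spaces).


Compute 4 * 7.
Ordinal * is associative and left-distributive over +, but NOT commutative; for finite n>1, n*w = w but w*n stays w*n.
Both finite; ordinal * agrees with natural *: 4 * 7 = 28.
Result = 28

28


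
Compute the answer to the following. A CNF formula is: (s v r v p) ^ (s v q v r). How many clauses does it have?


A CNF formula is a conjunction of clauses.
Clauses are separated by ^.
Counting the conjuncts: 2 clauses.

2


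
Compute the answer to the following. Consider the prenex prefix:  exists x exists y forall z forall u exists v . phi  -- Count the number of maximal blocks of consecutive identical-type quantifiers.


Quantifier-type sequence: E E A A E  (A=forall, E=exists)
Group into maximal same-type runs:
  Ex2 | Ax2 | Ex1
Number of blocks = 3

3


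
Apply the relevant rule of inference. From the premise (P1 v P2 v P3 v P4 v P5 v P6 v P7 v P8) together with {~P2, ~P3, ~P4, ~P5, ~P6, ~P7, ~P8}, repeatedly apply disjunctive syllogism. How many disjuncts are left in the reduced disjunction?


Original disjuncts (8): P1, P2, P3, P4, P5, P6, P7, P8
Negated (eliminate): ~P2, ~P3, ~P4, ~P5, ~P6, ~P7, ~P8
Remaining disjuncts: P1
Count = 8 - 7 = 1

1


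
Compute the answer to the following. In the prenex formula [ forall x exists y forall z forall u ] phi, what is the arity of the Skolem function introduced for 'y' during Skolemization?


Quantifier prefix: forall x exists y forall z forall u
'y' is existentially quantified at position 2.
Universal variables preceding it: x
Skolem function arity = 1

1


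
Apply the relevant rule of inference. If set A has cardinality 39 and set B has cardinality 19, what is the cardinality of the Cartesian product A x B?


The Cartesian product A x B contains all ordered pairs (a, b).
|A x B| = |A| * |B| = 39 * 19 = 741

741


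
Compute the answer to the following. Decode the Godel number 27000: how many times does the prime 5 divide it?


Factorize 27000 by dividing by 5 repeatedly.
Division steps: 5 divides 27000 exactly 3 time(s).
Exponent of 5 = 3

3


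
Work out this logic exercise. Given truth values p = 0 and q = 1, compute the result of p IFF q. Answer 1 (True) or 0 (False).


p = 0, q = 1
Operation: p IFF q
Evaluate: 0 IFF 1 = 0

0


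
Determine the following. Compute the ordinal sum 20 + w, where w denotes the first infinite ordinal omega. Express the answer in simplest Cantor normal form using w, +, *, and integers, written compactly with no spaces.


Compute 20 + w.
Ordinal + is associative but NOT commutative; for finite n>0, n + w = w but w + n stays w+n.
Any finite left addend is absorbed by w on the right: 20 + w = w.
Result = w

w


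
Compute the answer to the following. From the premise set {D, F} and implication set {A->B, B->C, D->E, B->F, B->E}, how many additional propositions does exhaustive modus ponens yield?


Initial facts: {D, F}
Apply modus ponens to closure:
  D and D->E  =>  E
Final known: {D, E, F}
New propositions: {E}
Count = 1

1


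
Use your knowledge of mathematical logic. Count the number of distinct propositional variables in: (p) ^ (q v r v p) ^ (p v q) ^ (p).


Identify each variable that appears in the formula.
Variables found: p, q, r
Count = 3

3


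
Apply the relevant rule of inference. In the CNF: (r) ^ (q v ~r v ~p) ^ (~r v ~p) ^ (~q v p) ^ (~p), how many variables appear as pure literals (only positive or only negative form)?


Check each variable for pure literal status:
p: mixed (not pure)
q: mixed (not pure)
r: mixed (not pure)
Pure literal count = 0

0


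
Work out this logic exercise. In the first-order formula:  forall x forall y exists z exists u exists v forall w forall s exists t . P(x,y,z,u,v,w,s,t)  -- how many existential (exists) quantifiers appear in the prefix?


Quantifier prefix: forall x forall y exists z exists u exists v forall w forall s exists t
Mark each quantifier type:
  U U E E E U U E
Universal count = 4, Existential count = 4
Asked for existential (exists) quantifiers: 4

4


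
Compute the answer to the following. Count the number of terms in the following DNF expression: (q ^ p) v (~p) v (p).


A DNF formula is a disjunction of terms (conjunctions).
Terms are separated by v.
Counting the disjuncts: 3 terms.

3


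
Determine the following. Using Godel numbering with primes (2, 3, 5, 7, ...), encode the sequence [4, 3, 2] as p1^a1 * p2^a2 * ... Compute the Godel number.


Encode each element as an exponent of the corresponding prime:
  2^4 = 16
  3^3 = 27
  5^2 = 25
Product = 16 * 27 * 25 = 10800

10800


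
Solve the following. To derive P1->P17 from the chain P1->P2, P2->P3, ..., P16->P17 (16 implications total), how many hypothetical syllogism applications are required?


With 16 implications in a chain connecting 17 propositions:
P1->P2, P2->P3, ..., P16->P17
Steps needed = (number of implications) - 1 = 16 - 1 = 15

15
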